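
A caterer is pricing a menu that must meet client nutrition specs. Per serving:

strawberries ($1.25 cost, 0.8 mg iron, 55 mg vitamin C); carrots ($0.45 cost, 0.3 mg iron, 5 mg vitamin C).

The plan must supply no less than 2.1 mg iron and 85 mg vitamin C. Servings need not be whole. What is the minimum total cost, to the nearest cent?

$3.21

Check every corner: each single food scaled to meet both minima, and each pair solved so both constraints bind.
strawberries only: max(2.1/0.8, 85/55) = 2.625 servings → $3.28.
carrots only: max(2.1/0.3, 85/5) = 17 servings → $7.65.
strawberries + carrots with both tight: 1.2 servings and 3.8 servings → $3.21.
The minimum over all feasible corners is $3.21.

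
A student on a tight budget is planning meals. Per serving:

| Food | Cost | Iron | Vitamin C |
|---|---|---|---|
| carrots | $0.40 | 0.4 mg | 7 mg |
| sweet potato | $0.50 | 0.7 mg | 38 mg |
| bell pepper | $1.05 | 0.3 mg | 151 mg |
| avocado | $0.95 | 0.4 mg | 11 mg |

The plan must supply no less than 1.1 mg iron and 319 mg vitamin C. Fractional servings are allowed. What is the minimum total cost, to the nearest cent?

carrots only: max(1.1/0.4, 319/7) = 45.57 servings → $18.23.
sweet potato only: max(1.1/0.7, 319/38) = 8.395 servings → $4.20.
bell pepper only: max(1.1/0.3, 319/151) = 3.667 servings → $3.85.
avocado only: max(1.1/0.4, 319/11) = 29 servings → $27.55.
carrots + sweet potato: the both-tight solution has a negative serving — not a feasible corner.
carrots + bell pepper with both tight: 1.208 servings and 2.057 servings → $2.64.
carrots + avocado: intersection lies outside the first quadrant.
sweet potato + bell pepper with both tight: 0.7466 servings and 1.925 servings → $2.39.
sweet potato + avocado: intersection lies outside the first quadrant.
bell pepper + avocado with both tight: 2.023 servings and 1.233 servings → $3.30.
Cheapest feasible corner: $2.39.

$2.39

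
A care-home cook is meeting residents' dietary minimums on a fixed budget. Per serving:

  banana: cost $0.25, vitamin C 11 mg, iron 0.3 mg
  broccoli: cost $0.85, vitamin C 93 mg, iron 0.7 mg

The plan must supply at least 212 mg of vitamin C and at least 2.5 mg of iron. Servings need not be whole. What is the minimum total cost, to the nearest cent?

$2.56

An LP optimum is at a vertex; with two nutrient constraints at most two foods are used. Check each candidate.
banana only: max(212/11, 2.5/0.3) = 19.27 servings → $4.82.
broccoli only: max(212/93, 2.5/0.7) = 3.571 servings → $3.04.
banana + broccoli with both tight: 4.163 servings and 1.787 servings → $2.56.
So the least-cost plan costs $2.56.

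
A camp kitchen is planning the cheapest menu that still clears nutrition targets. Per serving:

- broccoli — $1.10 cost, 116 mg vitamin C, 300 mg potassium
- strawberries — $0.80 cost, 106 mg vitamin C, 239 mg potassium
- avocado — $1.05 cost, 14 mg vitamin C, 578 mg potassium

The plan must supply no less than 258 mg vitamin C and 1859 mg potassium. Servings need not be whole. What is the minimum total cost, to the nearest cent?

Two binding constraints pin down two serving amounts, so the optimal mix uses at most two foods. The candidates are each food alone (scaled to the tighter of vitamin C/potassium) and each pair with both constraints tight.
broccoli only: max(258/116, 1859/300) = 6.197 servings → $6.82.
strawberries only: max(258/106, 1859/239) = 7.778 servings → $6.22.
avocado only: max(258/14, 1859/578) = 18.43 servings → $19.35.
broccoli + strawberries with both targets exact would need a negative amount; discard.
broccoli + avocado with both tight: 1.959 servings and 2.2 servings → $4.46.
strawberries + avocado with both tight: 2.125 servings and 2.337 servings → $4.15.
The minimum over all feasible corners is $4.15.

$4.15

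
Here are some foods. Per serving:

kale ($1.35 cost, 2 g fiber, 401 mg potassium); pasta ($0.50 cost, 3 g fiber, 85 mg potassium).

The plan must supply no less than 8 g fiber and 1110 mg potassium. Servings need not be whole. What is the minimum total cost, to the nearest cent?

Minimising a linear cost over {fiber ≥ 8, potassium ≥ 1110, servings ≥ 0} — the optimum is at a vertex, using one or two foods.
kale only: max(8/2, 1110/401) = 4 servings → $5.40.
pasta only: max(8/3, 1110/85) = 13.06 servings → $6.53.
kale + pasta with both tight: 2.565 servings and 0.9564 servings → $3.94.
Cheapest feasible corner: $3.94.

$3.94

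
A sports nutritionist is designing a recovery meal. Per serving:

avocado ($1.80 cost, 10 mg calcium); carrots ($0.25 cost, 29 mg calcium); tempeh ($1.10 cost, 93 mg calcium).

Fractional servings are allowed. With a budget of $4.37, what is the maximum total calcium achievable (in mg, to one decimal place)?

Calcium per dollar: carrots 116, tempeh 84.55, avocado 5.556.
With no serving limits, spend the whole cost allowance on carrots: $4.37 / $0.25 × 29 mg = 506.9 mg.

506.9 mg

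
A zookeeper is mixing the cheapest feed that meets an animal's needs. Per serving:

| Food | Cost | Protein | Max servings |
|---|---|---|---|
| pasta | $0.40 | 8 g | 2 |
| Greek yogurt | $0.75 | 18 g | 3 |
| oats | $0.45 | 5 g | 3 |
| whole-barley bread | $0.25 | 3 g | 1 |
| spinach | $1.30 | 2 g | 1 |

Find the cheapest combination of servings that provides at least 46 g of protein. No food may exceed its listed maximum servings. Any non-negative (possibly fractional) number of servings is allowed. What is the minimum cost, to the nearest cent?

$1.92

Cost per g of protein: Greek yogurt $0.0417, pasta $0.0500, whole-barley bread $0.0833, oats $0.0900, spinach $0.6500.
Take 2.556 servings of Greek yogurt: +46.0 g protein for $1.92 (total $1.92, still need 0.0 g).
Greedy by cheapest-per-g is optimal for a single linear constraint, so the minimum cost is $1.92.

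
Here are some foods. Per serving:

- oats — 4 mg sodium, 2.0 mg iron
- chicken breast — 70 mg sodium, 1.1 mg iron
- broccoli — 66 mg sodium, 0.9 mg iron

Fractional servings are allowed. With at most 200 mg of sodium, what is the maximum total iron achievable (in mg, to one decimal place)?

Iron per mg sodium: oats 0.5, chicken breast 0.01571, broccoli 0.01364.
With no serving limits, spend the whole sodium allowance on oats: 200 mg / 4 mg × 2.0 mg = 100.0 mg.

100.0 mg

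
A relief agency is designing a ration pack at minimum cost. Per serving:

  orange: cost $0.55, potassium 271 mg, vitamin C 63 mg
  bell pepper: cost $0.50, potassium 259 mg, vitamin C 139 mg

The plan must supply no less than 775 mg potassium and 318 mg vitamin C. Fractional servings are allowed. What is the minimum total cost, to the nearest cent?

orange only: max(775/271, 318/63) = 5.048 servings → $2.78.
bell pepper only: max(775/259, 318/139) = 2.992 servings → $1.50.
orange + bell pepper with both tight: 1.188 servings and 1.749 servings → $1.53.
The minimum over all feasible corners is $1.50.

$1.50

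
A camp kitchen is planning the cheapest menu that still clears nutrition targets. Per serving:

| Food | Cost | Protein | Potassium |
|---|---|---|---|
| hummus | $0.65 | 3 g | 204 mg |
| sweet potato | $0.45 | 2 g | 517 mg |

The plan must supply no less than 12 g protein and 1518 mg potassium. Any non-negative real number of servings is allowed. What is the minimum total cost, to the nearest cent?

Minimising a linear cost over {protein ≥ 12, potassium ≥ 1518, servings ≥ 0} — the optimum is at a vertex, using one or two foods.
hummus only: max(12/3, 1518/204) = 7.441 servings → $4.84.
sweet potato only: max(12/2, 1518/517) = 6 servings → $2.70.
hummus + sweet potato with both tight: 2.772 servings and 1.843 servings → $2.63.
So the least-cost plan costs $2.63.

$2.63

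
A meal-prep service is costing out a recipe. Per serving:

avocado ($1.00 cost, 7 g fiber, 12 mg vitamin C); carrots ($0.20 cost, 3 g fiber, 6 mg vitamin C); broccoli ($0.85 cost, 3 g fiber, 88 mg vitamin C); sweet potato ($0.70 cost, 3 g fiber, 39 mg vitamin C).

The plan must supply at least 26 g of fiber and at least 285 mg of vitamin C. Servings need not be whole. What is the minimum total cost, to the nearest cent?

The cheapest plan sits at a corner of the feasible region — with two constraints it uses at most two foods.
avocado only: max(26/7, 285/12) = 23.75 servings → $23.75.
carrots only: max(26/3, 285/6) = 47.5 servings → $9.50.
broccoli only: max(26/3, 285/88) = 8.667 servings → $7.37.
sweet potato only: max(26/3, 285/39) = 8.667 servings → $6.07.
avocado + carrots with both targets exact would need a negative amount; discard.
avocado + broccoli with both tight: 2.471 servings and 2.902 servings → $4.94.
avocado + sweet potato with both tight: 0.6709 servings and 7.101 servings → $5.64.
carrots + broccoli with both tight: 5.825 servings and 2.841 servings → $3.58.
carrots + sweet potato with both tight: 1.606 servings and 7.061 servings → $5.26.
broccoli + sweet potato: the both-tight solution has a negative serving — not a feasible corner.
The minimum over all feasible corners is $3.58.

$3.58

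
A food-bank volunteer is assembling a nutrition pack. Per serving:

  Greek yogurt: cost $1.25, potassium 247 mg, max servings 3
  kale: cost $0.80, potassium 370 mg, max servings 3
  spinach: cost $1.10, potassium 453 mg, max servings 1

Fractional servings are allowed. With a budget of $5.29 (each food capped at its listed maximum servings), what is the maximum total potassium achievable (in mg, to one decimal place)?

1916.7 mg

Potassium per dollar: kale 462.5, spinach 411.8, Greek yogurt 197.6.
Take 3 servings of kale: spends $2.40, +1110.0 mg potassium (running total 1110.0 mg).
Take 1 serving of spinach: spends $1.10, +453.0 mg potassium (running total 1563.0 mg).
Take 1.432 servings of Greek yogurt: spends $1.79, +353.7 mg potassium (running total 1916.7 mg).
Filling greedily by potassium-per-dollar is optimal for one linear limit, giving 1916.7 mg.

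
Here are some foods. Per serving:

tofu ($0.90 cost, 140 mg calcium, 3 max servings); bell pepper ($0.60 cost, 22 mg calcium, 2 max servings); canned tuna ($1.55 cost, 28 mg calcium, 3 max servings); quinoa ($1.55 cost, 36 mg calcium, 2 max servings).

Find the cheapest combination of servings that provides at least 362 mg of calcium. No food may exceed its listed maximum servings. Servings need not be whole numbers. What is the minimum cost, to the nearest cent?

Cost per mg of calcium: tofu $0.0064, bell pepper $0.0273, quinoa $0.0431, canned tuna $0.0554.
Take 2.586 servings of tofu: +362.0 mg calcium for $2.33 (total $2.33, still need 0.0 mg).
Greedy by cheapest-per-mg is optimal for a single linear constraint, so the minimum cost is $2.33.

$2.33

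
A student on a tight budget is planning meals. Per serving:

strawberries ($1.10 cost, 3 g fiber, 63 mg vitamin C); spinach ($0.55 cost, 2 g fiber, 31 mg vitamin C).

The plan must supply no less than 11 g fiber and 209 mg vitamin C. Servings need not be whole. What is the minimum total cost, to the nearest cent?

$3.67

For a min-cost LP with two ≥-constraints, a basic feasible solution has at most two positive variables.
strawberries only: max(11/3, 209/63) = 3.667 servings → $4.03.
spinach only: max(11/2, 209/31) = 6.742 servings → $3.71.
strawberries + spinach with both tight: 2.333 servings and 2 servings → $3.67.
The minimum over all feasible corners is $3.67.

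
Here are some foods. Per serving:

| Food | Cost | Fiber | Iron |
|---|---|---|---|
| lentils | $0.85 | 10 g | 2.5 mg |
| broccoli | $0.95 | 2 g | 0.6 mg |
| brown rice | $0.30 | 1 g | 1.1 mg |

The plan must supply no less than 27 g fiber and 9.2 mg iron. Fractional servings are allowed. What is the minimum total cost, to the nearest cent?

lentils only: max(27/10, 9.2/2.5) = 3.68 servings → $3.13.
broccoli only: max(27/2, 9.2/0.6) = 15.33 servings → $14.57.
brown rice only: max(27/1, 9.2/1.1) = 27 servings → $8.10.
lentils + broccoli with both targets exact would need a negative amount; discard.
lentils + brown rice with both tight: 2.412 servings and 2.882 servings → $2.91.
broccoli + brown rice with both tight: 12.81 servings and 1.375 servings → $12.58.
The minimum over all feasible corners is $2.91.

$2.91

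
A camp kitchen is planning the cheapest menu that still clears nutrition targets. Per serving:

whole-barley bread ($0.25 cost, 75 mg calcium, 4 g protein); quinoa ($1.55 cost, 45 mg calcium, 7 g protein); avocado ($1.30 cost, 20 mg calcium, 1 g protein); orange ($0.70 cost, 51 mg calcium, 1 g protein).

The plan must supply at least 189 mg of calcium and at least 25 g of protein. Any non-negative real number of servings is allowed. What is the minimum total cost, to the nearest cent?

At the optimum either one food covers both requirements or two foods hit both targets exactly; no other combination can be cheaper.
whole-barley bread only: max(189/75, 25/4) = 6.25 servings → $1.56.
quinoa only: max(189/45, 25/7) = 4.2 servings → $6.51.
avocado only: max(189/20, 25/1) = 25 servings → $32.50.
orange only: max(189/51, 25/1) = 25 servings → $17.50.
whole-barley bread + quinoa with both tight: 0.5739 servings and 3.243 servings → $5.17.
whole-barley bread + avocado: intersection lies outside the first quadrant.
whole-barley bread + orange with both targets exact would need a negative amount; discard.
quinoa + avocado with both tight: 3.274 servings and 2.084 servings → $7.78.
quinoa + orange with both tight: 3.481 servings and 0.6346 servings → $5.84.
avocado + orange: the both-tight solution has a negative serving — not a feasible corner.
So the least-cost plan costs $1.56.

$1.56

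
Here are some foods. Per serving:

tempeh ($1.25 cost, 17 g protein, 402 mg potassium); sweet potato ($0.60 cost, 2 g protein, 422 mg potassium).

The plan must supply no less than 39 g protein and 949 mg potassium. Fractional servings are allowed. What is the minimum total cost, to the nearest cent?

$2.90

With two linear requirements the optimum uses one or two foods; enumerate the corners.
tempeh only: max(39/17, 949/402) = 2.361 servings → $2.95.
sweet potato only: max(39/2, 949/422) = 19.5 servings → $11.70.
tempeh + sweet potato with both tight: 2.286 servings and 0.07143 servings → $2.90.
The minimum over all feasible corners is $2.90.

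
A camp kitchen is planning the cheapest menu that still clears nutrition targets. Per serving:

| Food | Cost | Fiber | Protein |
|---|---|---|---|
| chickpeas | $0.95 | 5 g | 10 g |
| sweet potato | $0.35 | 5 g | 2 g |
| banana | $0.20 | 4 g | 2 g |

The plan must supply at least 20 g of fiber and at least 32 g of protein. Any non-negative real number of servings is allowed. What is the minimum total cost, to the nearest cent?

The cheapest plan sits at a corner of the feasible region — with two constraints it uses at most two foods.
chickpeas only: max(20/5, 32/10) = 4 servings → $3.80.
sweet potato only: max(20/5, 32/2) = 16 servings → $5.60.
banana only: max(20/4, 32/2) = 16 servings → $3.20.
chickpeas + sweet potato with both tight: 3 servings and 1 serving → $3.20.
chickpeas + banana with both tight: 2.933 servings and 1.333 servings → $3.05.
sweet potato + banana with both targets exact would need a negative amount; discard.
So the least-cost plan costs $3.05.

$3.05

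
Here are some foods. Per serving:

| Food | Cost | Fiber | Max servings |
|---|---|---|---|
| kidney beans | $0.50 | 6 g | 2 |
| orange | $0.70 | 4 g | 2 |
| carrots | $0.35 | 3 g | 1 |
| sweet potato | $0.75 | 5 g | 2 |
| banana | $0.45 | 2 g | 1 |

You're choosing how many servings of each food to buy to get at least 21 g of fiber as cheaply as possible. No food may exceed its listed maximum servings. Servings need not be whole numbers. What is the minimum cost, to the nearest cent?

$2.25

Cost per g of fiber: kidney beans $0.0833, carrots $0.1167, sweet potato $0.1500, orange $0.1750, banana $0.2250.
Take 2 servings of kidney beans: +12.0 g fiber for $1.00 (total $1.00, still need 9.0 g).
Take 1 serving of carrots: +3.0 g fiber for $0.35 (total $1.35, still need 6.0 g).
Take 1.2 servings of sweet potato: +6.0 g fiber for $0.90 (total $2.25, still need 0.0 g).
Greedy by cheapest-per-g is optimal for a single linear constraint, so the minimum cost is $2.25.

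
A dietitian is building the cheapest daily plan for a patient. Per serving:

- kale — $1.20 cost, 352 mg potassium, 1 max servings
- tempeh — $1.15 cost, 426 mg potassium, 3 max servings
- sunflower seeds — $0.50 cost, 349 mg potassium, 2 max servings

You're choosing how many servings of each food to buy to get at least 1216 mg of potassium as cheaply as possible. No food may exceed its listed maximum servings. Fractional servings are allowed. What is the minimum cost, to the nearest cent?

$2.40

Cost per mg of potassium: sunflower seeds $0.0014, tempeh $0.0027, kale $0.0034.
Take 2 servings of sunflower seeds: +698.0 mg potassium for $1.00 (total $1.00, still need 518.0 mg).
Take 1.216 servings of tempeh: +518.0 mg potassium for $1.40 (total $2.40, still need 0.0 mg).
Filling from the cheapest source first is optimal under one linear minimum: $2.40.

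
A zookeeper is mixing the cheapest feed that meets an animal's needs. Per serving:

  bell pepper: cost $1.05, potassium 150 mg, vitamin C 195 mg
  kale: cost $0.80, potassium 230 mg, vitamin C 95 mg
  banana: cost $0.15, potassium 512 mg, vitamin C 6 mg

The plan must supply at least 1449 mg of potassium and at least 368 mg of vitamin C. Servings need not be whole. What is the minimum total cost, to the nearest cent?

$2.25

bell pepper only: max(1449/150, 368/195) = 9.66 servings → $10.14.
kale only: max(1449/230, 368/95) = 6.3 servings → $5.04.
banana only: max(1449/512, 368/6) = 61.33 servings → $9.20.
bell pepper + kale: intersection lies outside the first quadrant.
bell pepper + banana with both tight: 1.816 servings and 2.298 servings → $2.25.
kale + banana with both tight: 3.803 servings and 1.122 servings → $3.21.
The minimum over all feasible corners is $2.25.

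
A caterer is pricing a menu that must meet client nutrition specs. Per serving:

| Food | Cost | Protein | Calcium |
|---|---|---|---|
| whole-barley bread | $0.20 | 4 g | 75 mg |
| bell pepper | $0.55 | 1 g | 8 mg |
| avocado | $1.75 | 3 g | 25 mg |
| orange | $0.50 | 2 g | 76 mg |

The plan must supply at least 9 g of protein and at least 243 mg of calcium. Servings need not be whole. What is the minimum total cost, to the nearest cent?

$0.65

Compare the cost at each extreme point of the feasible region.
whole-barley bread only: max(9/4, 243/75) = 3.24 servings → $0.65.
bell pepper only: max(9/1, 243/8) = 30.38 servings → $16.71.
avocado only: max(9/3, 243/25) = 9.72 servings → $17.01.
orange only: max(9/2, 243/76) = 4.5 servings → $2.25.
whole-barley bread + bell pepper with both targets exact would need a negative amount; discard.
whole-barley bread + avocado: intersection lies outside the first quadrant.
whole-barley bread + orange with both tight: 1.286 servings and 1.929 servings → $1.22.
bell pepper + avocado with both targets exact would need a negative amount; discard.
bell pepper + orange with both tight: 3.3 servings and 2.85 servings → $3.24.
avocado + orange with both tight: 1.112 servings and 2.831 servings → $3.36.
Cheapest feasible corner: $0.65.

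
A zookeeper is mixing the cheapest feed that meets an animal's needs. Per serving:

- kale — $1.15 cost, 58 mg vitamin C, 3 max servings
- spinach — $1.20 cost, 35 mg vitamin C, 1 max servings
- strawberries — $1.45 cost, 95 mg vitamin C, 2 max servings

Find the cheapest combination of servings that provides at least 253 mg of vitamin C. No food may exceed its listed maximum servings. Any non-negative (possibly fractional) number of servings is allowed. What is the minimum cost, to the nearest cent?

$4.15

Cost per mg of vitamin C: strawberries $0.0153, kale $0.0198, spinach $0.0343.
Take 2 servings of strawberries: +190.0 mg vitamin C for $2.90 (total $2.90, still need 63.0 mg).
Take 1.086 servings of kale: +63.0 mg vitamin C for $1.25 (total $4.15, still need 0.0 mg).
Filling from the cheapest source first is optimal under one linear minimum: $4.15.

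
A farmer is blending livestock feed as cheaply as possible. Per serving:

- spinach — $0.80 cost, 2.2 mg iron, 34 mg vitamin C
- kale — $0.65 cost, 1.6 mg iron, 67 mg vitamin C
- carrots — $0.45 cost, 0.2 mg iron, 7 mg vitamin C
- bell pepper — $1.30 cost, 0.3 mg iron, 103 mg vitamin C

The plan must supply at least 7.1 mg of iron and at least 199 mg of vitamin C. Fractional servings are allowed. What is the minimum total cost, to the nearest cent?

$2.73

The cheapest plan sits at a corner of the feasible region — with two constraints it uses at most two foods.
spinach only: max(7.1/2.2, 199/34) = 5.853 servings → $4.68.
kale only: max(7.1/1.6, 199/67) = 4.438 servings → $2.88.
carrots only: max(7.1/0.2, 199/7) = 35.5 servings → $15.97.
bell pepper only: max(7.1/0.3, 199/103) = 23.67 servings → $30.77.
spinach + kale with both tight: 1.691 servings and 2.112 servings → $2.73.
spinach + carrots with both tight: 1.151 servings and 22.84 servings → $11.20.
spinach + bell pepper with both tight: 3.104 servings and 0.9076 servings → $3.66.
kale + carrots: intersection lies outside the first quadrant.
kale + bell pepper: intersection lies outside the first quadrant.
carrots + bell pepper with both targets exact would need a negative amount; discard.
The minimum over all feasible corners is $2.73.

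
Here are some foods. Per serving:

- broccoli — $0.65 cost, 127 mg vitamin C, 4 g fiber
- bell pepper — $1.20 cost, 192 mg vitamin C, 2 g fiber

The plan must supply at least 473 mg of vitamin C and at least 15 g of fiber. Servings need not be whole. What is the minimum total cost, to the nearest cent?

$2.44

An LP optimum is at a vertex; with two nutrient constraints at most two foods are used. Check each candidate.
broccoli only: max(473/127, 15/4) = 3.75 servings → $2.44.
bell pepper only: max(473/192, 15/2) = 7.5 servings → $9.00.
broccoli + bell pepper: the both-tight solution has a negative serving — not a feasible corner.
Cheapest feasible corner: $2.44.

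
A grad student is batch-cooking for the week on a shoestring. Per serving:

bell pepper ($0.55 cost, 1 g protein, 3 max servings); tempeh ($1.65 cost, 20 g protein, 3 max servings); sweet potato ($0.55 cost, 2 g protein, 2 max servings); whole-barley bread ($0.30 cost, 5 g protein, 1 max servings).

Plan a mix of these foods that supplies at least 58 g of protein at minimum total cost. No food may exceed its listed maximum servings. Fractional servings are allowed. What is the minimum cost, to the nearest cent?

$4.67

Cost per g of protein: whole-barley bread $0.0600, tempeh $0.0825, sweet potato $0.2750, bell pepper $0.5500.
Take 1 serving of whole-barley bread: +5.0 g protein for $0.30 (total $0.30, still need 53.0 g).
Take 2.65 servings of tempeh: +53.0 g protein for $4.37 (total $4.67, still need 0.0 g).
Filling from the cheapest source first is optimal under one linear minimum: $4.67.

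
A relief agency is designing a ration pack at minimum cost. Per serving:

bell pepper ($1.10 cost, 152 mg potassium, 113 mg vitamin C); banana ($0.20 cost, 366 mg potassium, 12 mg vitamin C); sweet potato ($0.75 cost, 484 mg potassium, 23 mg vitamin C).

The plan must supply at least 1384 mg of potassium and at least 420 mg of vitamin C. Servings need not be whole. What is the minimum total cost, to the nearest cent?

$4.28

Minimising a linear cost over {potassium ≥ 1384, vitamin C ≥ 420, servings ≥ 0} — the optimum is at a vertex, using one or two foods.
bell pepper only: max(1384/152, 420/113) = 9.105 servings → $10.02.
banana only: max(1384/366, 420/12) = 35 servings → $7.00.
sweet potato only: max(1384/484, 420/23) = 18.26 servings → $13.70.
bell pepper + banana with both tight: 3.468 servings and 2.341 servings → $4.28.
bell pepper + sweet potato with both tight: 3.349 servings and 1.808 servings → $5.04.
banana + sweet potato: the both-tight solution has a negative serving — not a feasible corner.
So the least-cost plan costs $4.28.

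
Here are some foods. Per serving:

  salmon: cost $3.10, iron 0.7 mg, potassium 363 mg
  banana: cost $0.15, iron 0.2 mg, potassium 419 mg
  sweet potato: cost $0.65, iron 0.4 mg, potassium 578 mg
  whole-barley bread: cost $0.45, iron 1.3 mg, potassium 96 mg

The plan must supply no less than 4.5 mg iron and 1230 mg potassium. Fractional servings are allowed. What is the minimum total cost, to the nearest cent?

$1.74

Compare the cost at each extreme point of the feasible region.
salmon only: max(4.5/0.7, 1230/363) = 6.429 servings → $19.93.
banana only: max(4.5/0.2, 1230/419) = 22.5 servings → $3.38.
sweet potato only: max(4.5/0.4, 1230/578) = 11.25 servings → $7.31.
whole-barley bread only: max(4.5/1.3, 1230/96) = 12.81 servings → $5.77.
salmon + banana: intersection lies outside the first quadrant.
salmon + sweet potato with both targets exact would need a negative amount; discard.
salmon + whole-barley bread with both tight: 2.884 servings and 1.909 servings → $9.80.
banana + sweet potato: the both-tight solution has a negative serving — not a feasible corner.
banana + whole-barley bread with both tight: 2.221 servings and 3.12 servings → $1.74.
sweet potato + whole-barley bread with both tight: 1.637 servings and 2.958 servings → $2.39.
The minimum over all feasible corners is $1.74.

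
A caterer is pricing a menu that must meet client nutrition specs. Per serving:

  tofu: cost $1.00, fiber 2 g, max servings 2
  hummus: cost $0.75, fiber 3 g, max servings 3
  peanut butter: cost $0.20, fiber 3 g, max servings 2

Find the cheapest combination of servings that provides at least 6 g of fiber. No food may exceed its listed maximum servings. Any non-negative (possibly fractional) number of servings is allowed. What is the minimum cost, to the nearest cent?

$0.40

Cost per g of fiber: peanut butter $0.0667, hummus $0.2500, tofu $0.5000.
Take 2 servings of peanut butter: +6.0 g fiber for $0.40 (total $0.40, still need 0.0 g).
Filling from the cheapest source first is optimal under one linear minimum: $0.40.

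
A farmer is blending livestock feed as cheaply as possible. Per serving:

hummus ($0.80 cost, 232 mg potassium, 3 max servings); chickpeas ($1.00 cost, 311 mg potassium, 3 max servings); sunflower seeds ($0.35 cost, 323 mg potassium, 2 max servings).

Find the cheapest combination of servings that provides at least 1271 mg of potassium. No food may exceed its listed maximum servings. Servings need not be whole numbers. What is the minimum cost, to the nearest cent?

Cost per mg of potassium: sunflower seeds $0.0011, chickpeas $0.0032, hummus $0.0034.
Take 2 servings of sunflower seeds: +646.0 mg potassium for $0.70 (total $0.70, still need 625.0 mg).
Take 2.01 servings of chickpeas: +625.0 mg potassium for $2.01 (total $2.71, still need 0.0 mg).
Greedy by cheapest-per-mg is optimal for a single linear constraint, so the minimum cost is $2.71.

$2.71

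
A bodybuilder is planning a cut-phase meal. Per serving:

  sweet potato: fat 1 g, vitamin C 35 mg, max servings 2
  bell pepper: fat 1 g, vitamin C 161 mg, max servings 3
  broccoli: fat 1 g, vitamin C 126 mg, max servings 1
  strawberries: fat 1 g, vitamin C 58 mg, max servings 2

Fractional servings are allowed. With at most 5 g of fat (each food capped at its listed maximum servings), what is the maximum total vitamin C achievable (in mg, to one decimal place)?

Vitamin C per g fat: bell pepper 161, broccoli 126, strawberries 58, sweet potato 35.
Take 3 servings of bell pepper: uses 3 g fat, +483.0 mg vitamin C (running total 483.0 mg).
Take 1 serving of broccoli: uses 1 g fat, +126.0 mg vitamin C (running total 609.0 mg).
Take 1 serving of strawberries: uses 1 g fat, +58.0 mg vitamin C (running total 667.0 mg).
Greedy by best ratio exhausts the fat allowance optimally: 667.0 mg.

667.0 mg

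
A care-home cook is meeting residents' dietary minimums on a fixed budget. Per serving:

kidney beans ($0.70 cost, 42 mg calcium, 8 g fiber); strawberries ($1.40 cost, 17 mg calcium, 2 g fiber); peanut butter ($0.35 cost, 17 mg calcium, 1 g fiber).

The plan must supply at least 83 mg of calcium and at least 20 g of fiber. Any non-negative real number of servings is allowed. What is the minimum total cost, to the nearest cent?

$1.75

For a min-cost LP with two ≥-constraints, a basic feasible solution has at most two positive variables.
kidney beans only: max(83/42, 20/8) = 2.5 servings → $1.75.
strawberries only: max(83/17, 20/2) = 10 servings → $14.00.
peanut butter only: max(83/17, 20/1) = 20 servings → $7.00.
kidney beans + strawberries: intersection lies outside the first quadrant.
kidney beans + peanut butter: the both-tight solution has a negative serving — not a feasible corner.
strawberries + peanut butter: the both-tight solution has a negative serving — not a feasible corner.
The minimum over all feasible corners is $1.75.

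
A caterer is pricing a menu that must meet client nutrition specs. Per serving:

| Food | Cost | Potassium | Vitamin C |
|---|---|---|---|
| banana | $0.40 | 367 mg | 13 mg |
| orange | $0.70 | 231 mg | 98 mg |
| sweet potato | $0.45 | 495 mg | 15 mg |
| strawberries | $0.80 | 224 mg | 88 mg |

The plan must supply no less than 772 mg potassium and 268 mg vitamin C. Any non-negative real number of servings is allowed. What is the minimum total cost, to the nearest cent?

A basic optimal solution has at most two foods positive. Try each food alone and each pair with both targets met exactly.
banana only: max(772/367, 268/13) = 20.62 servings → $8.25.
orange only: max(772/231, 268/98) = 3.342 servings → $2.34.
sweet potato only: max(772/495, 268/15) = 17.87 servings → $8.04.
strawberries only: max(772/224, 268/88) = 3.446 servings → $2.76.
banana + orange with both tight: 0.4171 servings and 2.679 servings → $2.04.
banana + sweet potato with both targets exact would need a negative amount; discard.
banana + strawberries with both tight: 0.269 servings and 3.006 servings → $2.51.
orange + sweet potato with both tight: 2.688 servings and 0.3052 servings → $2.02.
orange + strawberries: intersection lies outside the first quadrant.
sweet potato + strawberries with both tight: 0.1966 servings and 3.012 servings → $2.50.
The minimum over all feasible corners is $2.02.

$2.02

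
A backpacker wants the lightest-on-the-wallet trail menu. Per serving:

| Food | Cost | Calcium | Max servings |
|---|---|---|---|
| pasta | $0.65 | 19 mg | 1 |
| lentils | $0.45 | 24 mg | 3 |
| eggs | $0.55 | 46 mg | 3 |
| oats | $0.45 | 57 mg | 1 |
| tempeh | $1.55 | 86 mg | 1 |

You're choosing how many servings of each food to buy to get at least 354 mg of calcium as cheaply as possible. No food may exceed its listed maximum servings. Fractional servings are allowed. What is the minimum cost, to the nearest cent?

Cost per mg of calcium: oats $0.0079, eggs $0.0120, tempeh $0.0180, lentils $0.0187, pasta $0.0342.
Take 1 serving of oats: +57.0 mg calcium for $0.45 (total $0.45, still need 297.0 mg).
Take 3 servings of eggs: +138.0 mg calcium for $1.65 (total $2.10, still need 159.0 mg).
Take 1 serving of tempeh: +86.0 mg calcium for $1.55 (total $3.65, still need 73.0 mg).
Take 3 servings of lentils: +72.0 mg calcium for $1.35 (total $5.00, still need 1.0 mg).
Take 0.05263 servings of pasta: +1.0 mg calcium for $0.03 (total $5.03, still need 0.0 mg).
Filling from the cheapest source first is optimal under one linear minimum: $5.03.

$5.03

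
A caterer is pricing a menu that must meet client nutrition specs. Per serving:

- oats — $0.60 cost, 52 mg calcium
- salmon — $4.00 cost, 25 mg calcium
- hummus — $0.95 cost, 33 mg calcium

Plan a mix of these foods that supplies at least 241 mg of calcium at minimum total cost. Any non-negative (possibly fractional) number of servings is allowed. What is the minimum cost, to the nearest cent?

Cost per mg of calcium: oats $0.0115, hummus $0.0288, salmon $0.1600.
With no serving limits, use only oats: 241 mg / 52 mg = 4.635 servings × $0.60 = $2.78.

$2.78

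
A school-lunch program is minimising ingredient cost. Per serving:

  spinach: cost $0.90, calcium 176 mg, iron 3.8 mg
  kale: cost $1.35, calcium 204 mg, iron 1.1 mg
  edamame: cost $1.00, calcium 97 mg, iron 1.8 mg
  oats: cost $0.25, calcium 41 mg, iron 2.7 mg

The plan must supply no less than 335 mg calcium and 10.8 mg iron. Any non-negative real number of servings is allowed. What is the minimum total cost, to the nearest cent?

spinach only: max(335/176, 10.8/3.8) = 2.842 servings → $2.56.
kale only: max(335/204, 10.8/1.1) = 9.818 servings → $13.25.
edamame only: max(335/97, 10.8/1.8) = 6 servings → $6.00.
oats only: max(335/41, 10.8/2.7) = 8.171 servings → $2.04.
spinach + kale with both targets exact would need a negative amount; discard.
spinach + edamame: intersection lies outside the first quadrant.
spinach + oats with both tight: 1.446 servings and 1.966 servings → $1.79.
kale + edamame with both targets exact would need a negative amount; discard.
kale + oats with both tight: 0.913 servings and 3.628 servings → $2.14.
edamame + oats with both tight: 2.455 servings and 2.364 servings → $3.05.
Cheapest feasible corner: $1.79.

$1.79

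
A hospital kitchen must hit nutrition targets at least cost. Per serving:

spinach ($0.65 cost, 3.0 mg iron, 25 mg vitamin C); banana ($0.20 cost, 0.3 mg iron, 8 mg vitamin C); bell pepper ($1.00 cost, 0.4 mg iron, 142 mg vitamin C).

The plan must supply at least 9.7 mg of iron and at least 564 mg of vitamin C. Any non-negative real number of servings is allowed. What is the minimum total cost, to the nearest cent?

$5.28

A basic optimal solution has at most two foods positive. Try each food alone and each pair with both targets met exactly.
spinach only: max(9.7/3.0, 564/25) = 22.56 servings → $14.66.
banana only: max(9.7/0.3, 564/8) = 70.5 servings → $14.10.
bell pepper only: max(9.7/0.4, 564/142) = 24.25 servings → $24.25.
spinach + banana: the both-tight solution has a negative serving — not a feasible corner.
spinach + bell pepper with both tight: 2.769 servings and 3.484 servings → $5.28.
banana + bell pepper with both tight: 29.23 servings and 2.325 servings → $8.17.
Cheapest feasible corner: $5.28.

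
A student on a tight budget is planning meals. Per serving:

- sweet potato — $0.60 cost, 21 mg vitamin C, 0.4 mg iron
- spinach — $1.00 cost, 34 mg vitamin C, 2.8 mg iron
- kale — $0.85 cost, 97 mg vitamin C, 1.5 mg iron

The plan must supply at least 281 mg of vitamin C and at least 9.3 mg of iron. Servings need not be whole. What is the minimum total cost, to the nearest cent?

$3.99

For a min-cost LP with two ≥-constraints, a basic feasible solution has at most two positive variables.
sweet potato only: max(281/21, 9.3/0.4) = 23.25 servings → $13.95.
spinach only: max(281/34, 9.3/2.8) = 8.265 servings → $8.26.
kale only: max(281/97, 9.3/1.5) = 6.2 servings → $5.27.
sweet potato + spinach with both tight: 10.41 servings and 1.834 servings → $8.08.
sweet potato + kale: the both-tight solution has a negative serving — not a feasible corner.
spinach + kale with both tight: 2.179 servings and 2.133 servings → $3.99.
The minimum over all feasible corners is $3.99.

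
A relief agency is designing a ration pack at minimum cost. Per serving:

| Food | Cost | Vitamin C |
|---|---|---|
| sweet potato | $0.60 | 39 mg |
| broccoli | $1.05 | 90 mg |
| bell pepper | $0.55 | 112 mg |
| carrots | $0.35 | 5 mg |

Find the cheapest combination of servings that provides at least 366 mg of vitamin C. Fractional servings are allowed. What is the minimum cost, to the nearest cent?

$1.80

Cost per mg of vitamin C: bell pepper $0.0049, broccoli $0.0117, sweet potato $0.0154, carrots $0.0700.
With no serving limits, use only bell pepper: 366 mg / 112 mg = 3.268 servings × $0.55 = $1.80.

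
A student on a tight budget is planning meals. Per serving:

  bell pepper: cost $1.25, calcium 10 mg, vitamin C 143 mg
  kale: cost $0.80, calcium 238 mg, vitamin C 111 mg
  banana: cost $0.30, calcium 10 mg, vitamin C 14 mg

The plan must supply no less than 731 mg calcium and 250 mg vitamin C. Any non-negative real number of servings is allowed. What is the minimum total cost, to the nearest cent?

This is a tiny linear program; its minimum lies at a vertex of the feasible set. List the vertices and price them.
bell pepper only: max(731/10, 250/143) = 73.1 servings → $91.38.
kale only: max(731/238, 250/111) = 3.071 servings → $2.46.
banana only: max(731/10, 250/14) = 73.1 servings → $21.93.
bell pepper + kale: the both-tight solution has a negative serving — not a feasible corner.
bell pepper + banana: intersection lies outside the first quadrant.
kale + banana: intersection lies outside the first quadrant.
So the least-cost plan costs $2.46.

$2.46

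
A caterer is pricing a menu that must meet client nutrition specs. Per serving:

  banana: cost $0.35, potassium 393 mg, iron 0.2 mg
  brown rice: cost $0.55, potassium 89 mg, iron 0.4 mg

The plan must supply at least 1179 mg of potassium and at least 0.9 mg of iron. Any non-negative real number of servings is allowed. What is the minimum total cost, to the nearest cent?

At the optimum either one food covers both requirements or two foods hit both targets exactly; no other combination can be cheaper.
banana only: max(1179/393, 0.9/0.2) = 4.5 servings → $1.57.
brown rice only: max(1179/89, 0.9/0.4) = 13.25 servings → $7.29.
banana + brown rice with both tight: 2.808 servings and 0.8458 servings → $1.45.
So the least-cost plan costs $1.45.

$1.45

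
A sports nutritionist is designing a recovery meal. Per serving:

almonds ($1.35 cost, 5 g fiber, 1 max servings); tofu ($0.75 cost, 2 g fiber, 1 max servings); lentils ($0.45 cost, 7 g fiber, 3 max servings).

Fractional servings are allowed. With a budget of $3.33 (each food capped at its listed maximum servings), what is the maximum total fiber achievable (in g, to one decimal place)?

27.7 g

Fiber per dollar: lentils 15.56, almonds 3.704, tofu 2.667.
Take 3 servings of lentils: spends $1.35, +21.0 g fiber (running total 21.0 g).
Take 1 serving of almonds: spends $1.35, +5.0 g fiber (running total 26.0 g).
Take 0.84 servings of tofu: spends $0.63, +1.7 g fiber (running total 27.7 g).
Filling greedily by fiber-per-dollar is optimal for one linear limit, giving 27.7 g.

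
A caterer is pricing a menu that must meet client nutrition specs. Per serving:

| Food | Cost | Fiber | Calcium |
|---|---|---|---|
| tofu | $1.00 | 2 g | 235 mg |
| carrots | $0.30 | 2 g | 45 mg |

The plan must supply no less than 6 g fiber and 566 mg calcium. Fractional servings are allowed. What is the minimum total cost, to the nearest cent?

$2.49

At the optimum either one food covers both requirements or two foods hit both targets exactly; no other combination can be cheaper.
tofu only: max(6/2, 566/235) = 3 servings → $3.00.
carrots only: max(6/2, 566/45) = 12.58 servings → $3.77.
tofu + carrots with both tight: 2.268 servings and 0.7316 servings → $2.49.
Cheapest feasible corner: $2.49.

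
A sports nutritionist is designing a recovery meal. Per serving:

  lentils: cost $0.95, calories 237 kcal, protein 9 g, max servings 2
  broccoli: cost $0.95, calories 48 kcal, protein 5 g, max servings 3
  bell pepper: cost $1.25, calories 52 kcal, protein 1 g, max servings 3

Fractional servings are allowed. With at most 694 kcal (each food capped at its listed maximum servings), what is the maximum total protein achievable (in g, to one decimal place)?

34.5 g

Protein per kcal: broccoli 0.1042, lentils 0.03797, bell pepper 0.01923.
Take 3 servings of broccoli: uses 144 kcal, +15.0 g protein (running total 15.0 g).
Take 2 servings of lentils: uses 474 kcal, +18.0 g protein (running total 33.0 g).
Take 1.462 servings of bell pepper: uses 76 kcal, +1.5 g protein (running total 34.5 g).
Filling greedily by protein-per-kcal is optimal for one linear limit, giving 34.5 g.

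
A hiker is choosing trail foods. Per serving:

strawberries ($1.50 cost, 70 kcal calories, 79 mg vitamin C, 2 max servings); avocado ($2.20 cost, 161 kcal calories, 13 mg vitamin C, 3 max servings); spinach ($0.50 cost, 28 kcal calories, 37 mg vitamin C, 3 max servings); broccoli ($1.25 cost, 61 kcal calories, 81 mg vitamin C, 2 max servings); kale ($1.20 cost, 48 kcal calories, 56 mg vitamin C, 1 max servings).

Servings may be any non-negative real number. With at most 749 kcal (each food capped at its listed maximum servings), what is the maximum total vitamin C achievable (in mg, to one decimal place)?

515.7 mg

Vitamin C per kcal: broccoli 1.328, spinach 1.321, kale 1.167, strawberries 1.129, avocado 0.08075.
Take 2 servings of broccoli: uses 122 kcal, +162.0 mg vitamin C (running total 162.0 mg).
Take 3 servings of spinach: uses 84 kcal, +111.0 mg vitamin C (running total 273.0 mg).
Take 1 serving of kale: uses 48 kcal, +56.0 mg vitamin C (running total 329.0 mg).
Take 2 servings of strawberries: uses 140 kcal, +158.0 mg vitamin C (running total 487.0 mg).
Take 2.205 servings of avocado: uses 355 kcal, +28.7 mg vitamin C (running total 515.7 mg).
Greedy by best ratio exhausts the calories allowance optimally: 515.7 mg.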